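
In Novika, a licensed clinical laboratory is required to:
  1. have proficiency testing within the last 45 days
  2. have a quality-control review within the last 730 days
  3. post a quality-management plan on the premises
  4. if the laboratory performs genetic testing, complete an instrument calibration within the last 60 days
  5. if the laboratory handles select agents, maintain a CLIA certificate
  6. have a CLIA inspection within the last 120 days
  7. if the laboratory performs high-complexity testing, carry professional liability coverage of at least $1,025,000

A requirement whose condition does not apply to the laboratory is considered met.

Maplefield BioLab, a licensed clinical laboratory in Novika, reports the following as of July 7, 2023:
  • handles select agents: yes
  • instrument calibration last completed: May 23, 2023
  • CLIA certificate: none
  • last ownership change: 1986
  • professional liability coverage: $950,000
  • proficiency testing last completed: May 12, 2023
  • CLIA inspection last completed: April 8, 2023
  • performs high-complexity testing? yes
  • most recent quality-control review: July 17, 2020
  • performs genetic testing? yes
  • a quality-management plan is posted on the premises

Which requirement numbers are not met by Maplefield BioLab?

1. proficiency testing 56 days ago vs limit 45 → not met
2. quality-control review 1085 days ago vs limit 730 → not met
3. quality-management plan present → met
4. condition 'performs genetic testing' holds; instrument calibration 45 days ago vs limit 60 → met
5. condition 'handles select agents' holds; CLIA certificate absent → not met
6. CLIA inspection 90 days ago vs limit 120 → met
7. condition 'performs high-complexity testing' holds; professional liability coverage $950,000 < $1,025,000 → not met
Not met: 1, 2, 5, 7

1, 2, 5, 7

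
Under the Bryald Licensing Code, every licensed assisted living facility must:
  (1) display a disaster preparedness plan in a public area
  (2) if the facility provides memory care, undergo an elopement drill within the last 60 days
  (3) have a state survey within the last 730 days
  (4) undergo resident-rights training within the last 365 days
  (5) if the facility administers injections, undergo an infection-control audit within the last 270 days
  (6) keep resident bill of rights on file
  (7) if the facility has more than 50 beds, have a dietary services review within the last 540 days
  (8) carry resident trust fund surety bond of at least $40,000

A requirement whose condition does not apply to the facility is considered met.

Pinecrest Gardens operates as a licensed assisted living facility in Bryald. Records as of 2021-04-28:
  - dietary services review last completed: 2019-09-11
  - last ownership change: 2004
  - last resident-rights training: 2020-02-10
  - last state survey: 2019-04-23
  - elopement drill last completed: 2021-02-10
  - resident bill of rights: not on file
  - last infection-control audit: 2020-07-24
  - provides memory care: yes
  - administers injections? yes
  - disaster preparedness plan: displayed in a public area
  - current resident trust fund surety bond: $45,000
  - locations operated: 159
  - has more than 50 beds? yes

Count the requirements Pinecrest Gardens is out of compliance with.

6

1. disaster preparedness plan present → met
2. condition 'provides memory care' holds; elopement drill 77 days ago vs limit 60 → not met
3. state survey 736 days ago vs limit 730 → not met
4. resident-rights training 443 days ago vs limit 365 → not met
5. condition 'administers injections' holds; infection-control audit 278 days ago vs limit 270 → not met
6. resident bill of rights absent → not met
7. condition 'has more than 50 beds' holds; dietary services review 595 days ago vs limit 540 → not met
8. resident trust fund surety bond $45,000 ≥ $40,000 → met
Not met: 6 of 8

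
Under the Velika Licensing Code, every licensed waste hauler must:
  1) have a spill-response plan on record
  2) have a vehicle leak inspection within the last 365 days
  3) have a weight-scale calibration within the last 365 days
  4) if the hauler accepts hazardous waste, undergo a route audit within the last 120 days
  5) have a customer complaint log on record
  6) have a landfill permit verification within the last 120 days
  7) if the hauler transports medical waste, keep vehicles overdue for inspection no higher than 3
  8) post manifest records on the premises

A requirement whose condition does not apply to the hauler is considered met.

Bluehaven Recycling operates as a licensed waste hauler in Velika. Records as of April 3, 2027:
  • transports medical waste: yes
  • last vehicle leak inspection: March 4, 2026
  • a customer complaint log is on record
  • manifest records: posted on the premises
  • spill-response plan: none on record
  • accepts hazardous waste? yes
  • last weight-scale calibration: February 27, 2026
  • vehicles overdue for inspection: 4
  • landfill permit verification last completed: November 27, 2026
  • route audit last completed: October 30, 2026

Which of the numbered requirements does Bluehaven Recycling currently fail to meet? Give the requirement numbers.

1. spill-response plan absent → not met
2. vehicle leak inspection 395 days ago vs limit 365 → not met
3. weight-scale calibration 400 days ago vs limit 365 → not met
4. condition 'accepts hazardous waste' holds; route audit 155 days ago vs limit 120 → not met
5. customer complaint log present → met
6. landfill permit verification 127 days ago vs limit 120 → not met
7. condition 'transports medical waste' holds; vehicles overdue for inspection 4 > 3 → not met
8. manifest records present → met
Not met: 1, 2, 3, 4, 6, 7

1, 2, 3, 4, 6, 7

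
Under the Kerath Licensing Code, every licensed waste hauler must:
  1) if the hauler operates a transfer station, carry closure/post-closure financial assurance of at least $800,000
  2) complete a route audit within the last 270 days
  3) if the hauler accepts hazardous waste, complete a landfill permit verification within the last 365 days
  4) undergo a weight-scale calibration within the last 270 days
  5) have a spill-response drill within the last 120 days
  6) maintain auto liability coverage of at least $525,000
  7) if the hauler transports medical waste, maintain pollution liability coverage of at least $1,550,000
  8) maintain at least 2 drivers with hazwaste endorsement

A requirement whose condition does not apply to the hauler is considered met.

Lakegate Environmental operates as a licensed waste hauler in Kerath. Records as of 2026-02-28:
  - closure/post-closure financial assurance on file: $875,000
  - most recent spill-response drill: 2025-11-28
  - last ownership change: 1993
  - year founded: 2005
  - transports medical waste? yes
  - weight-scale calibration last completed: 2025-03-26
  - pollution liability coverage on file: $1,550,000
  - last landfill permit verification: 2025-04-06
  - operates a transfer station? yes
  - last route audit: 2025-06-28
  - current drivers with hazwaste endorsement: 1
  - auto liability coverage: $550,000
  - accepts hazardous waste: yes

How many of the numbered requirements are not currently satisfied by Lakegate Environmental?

1. condition 'operates a transfer station' holds; closure/post-closure financial assurance $875,000 ≥ $800,000 → met
2. route audit 245 days ago vs limit 270 → met
3. condition 'accepts hazardous waste' holds; landfill permit verification 328 days ago vs limit 365 → met
4. weight-scale calibration 339 days ago vs limit 270 → not met
5. spill-response drill 92 days ago vs limit 120 → met
6. auto liability coverage $550,000 ≥ $525,000 → met
7. condition 'transports medical waste' holds; pollution liability coverage $1,550,000 ≥ $1,550,000 → met
8. drivers with hazwaste endorsement 1 < 2 → not met
Not met: 2 of 8

2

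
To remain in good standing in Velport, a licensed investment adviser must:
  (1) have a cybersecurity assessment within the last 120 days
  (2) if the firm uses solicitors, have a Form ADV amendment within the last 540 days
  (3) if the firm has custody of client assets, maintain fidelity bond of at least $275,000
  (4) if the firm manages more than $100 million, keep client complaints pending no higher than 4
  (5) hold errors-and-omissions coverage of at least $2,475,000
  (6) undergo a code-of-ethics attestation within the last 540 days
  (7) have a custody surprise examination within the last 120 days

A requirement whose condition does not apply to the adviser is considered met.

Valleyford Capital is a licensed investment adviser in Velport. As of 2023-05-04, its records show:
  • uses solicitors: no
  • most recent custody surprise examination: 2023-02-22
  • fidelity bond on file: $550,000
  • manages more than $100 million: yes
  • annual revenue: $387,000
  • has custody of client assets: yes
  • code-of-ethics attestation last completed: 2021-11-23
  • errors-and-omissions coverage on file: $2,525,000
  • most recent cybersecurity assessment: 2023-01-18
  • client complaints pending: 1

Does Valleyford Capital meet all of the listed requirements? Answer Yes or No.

1. cybersecurity assessment 106 days ago vs limit 120 → met
2. condition 'uses solicitors' does not hold → requirement n/a → met
3. condition 'has custody of client assets' holds; fidelity bond $550,000 ≥ $275,000 → met
4. condition 'manages more than $100 million' holds; client complaints pending 1 ≤ 4 → met
5. errors-and-omissions coverage $2,525,000 ≥ $2,475,000 → met
6. code-of-ethics attestation 527 days ago vs limit 540 → met
7. custody surprise examination 71 days ago vs limit 120 → met
All met.

Yes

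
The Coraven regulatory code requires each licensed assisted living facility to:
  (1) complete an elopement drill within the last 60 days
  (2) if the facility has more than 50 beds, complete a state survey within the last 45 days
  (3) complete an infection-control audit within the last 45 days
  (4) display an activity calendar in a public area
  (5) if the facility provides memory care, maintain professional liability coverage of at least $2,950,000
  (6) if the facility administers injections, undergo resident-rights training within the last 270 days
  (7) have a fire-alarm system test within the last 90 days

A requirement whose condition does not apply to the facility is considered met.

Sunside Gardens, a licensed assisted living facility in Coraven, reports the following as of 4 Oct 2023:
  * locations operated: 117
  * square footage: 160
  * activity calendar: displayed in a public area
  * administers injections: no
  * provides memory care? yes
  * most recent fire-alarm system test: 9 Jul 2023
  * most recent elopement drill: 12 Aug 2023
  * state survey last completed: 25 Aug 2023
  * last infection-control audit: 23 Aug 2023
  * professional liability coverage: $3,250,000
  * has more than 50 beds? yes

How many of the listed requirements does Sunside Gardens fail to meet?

1. elopement drill 53 days ago vs limit 60 → met
2. condition 'has more than 50 beds' holds; state survey 40 days ago vs limit 45 → met
3. infection-control audit 42 days ago vs limit 45 → met
4. activity calendar present → met
5. condition 'provides memory care' holds; professional liability coverage $3,250,000 ≥ $2,950,000 → met
6. condition 'administers injections' does not hold → requirement n/a → met
7. fire-alarm system test 87 days ago vs limit 90 → met
Not met: 0 of 7

0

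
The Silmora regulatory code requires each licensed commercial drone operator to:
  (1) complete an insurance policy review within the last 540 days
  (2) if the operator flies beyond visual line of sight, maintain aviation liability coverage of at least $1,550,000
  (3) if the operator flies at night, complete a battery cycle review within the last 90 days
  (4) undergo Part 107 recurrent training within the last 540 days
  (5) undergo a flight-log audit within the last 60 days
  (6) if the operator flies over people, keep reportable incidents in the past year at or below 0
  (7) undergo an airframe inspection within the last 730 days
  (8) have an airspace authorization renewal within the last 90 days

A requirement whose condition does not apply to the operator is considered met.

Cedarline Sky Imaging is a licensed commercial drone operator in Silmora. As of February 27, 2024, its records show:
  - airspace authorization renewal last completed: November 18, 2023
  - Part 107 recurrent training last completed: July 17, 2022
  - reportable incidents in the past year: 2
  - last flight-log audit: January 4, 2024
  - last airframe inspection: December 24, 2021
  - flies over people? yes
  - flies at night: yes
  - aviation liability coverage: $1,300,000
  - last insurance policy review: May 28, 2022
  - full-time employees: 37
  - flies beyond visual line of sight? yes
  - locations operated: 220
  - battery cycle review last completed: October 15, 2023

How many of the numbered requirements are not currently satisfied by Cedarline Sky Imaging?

7

1. insurance policy review 640 days ago vs limit 540 → not met
2. condition 'flies beyond visual line of sight' holds; aviation liability coverage $1,300,000 < $1,550,000 → not met
3. condition 'flies at night' holds; battery cycle review 135 days ago vs limit 90 → not met
4. Part 107 recurrent training 590 days ago vs limit 540 → not met
5. flight-log audit 54 days ago vs limit 60 → met
6. condition 'flies over people' holds; reportable incidents in the past year 2 > 0 → not met
7. airframe inspection 795 days ago vs limit 730 → not met
8. airspace authorization renewal 101 days ago vs limit 90 → not met
Not met: 7 of 8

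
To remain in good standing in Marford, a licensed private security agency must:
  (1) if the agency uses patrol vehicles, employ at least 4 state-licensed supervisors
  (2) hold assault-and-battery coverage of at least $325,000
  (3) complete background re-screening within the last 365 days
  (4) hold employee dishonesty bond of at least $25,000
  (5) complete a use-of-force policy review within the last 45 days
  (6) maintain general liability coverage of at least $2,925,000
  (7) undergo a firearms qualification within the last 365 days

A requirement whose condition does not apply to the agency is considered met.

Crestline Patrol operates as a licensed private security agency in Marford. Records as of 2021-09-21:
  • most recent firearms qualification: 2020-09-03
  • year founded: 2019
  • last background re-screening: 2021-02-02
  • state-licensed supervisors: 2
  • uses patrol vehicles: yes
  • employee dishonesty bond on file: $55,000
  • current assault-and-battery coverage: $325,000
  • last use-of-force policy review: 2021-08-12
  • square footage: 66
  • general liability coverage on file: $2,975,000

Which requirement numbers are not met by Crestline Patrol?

1. condition 'uses patrol vehicles' holds; state-licensed supervisors 2 < 4 → not met
2. assault-and-battery coverage $325,000 ≥ $325,000 → met
3. background re-screening 231 days ago vs limit 365 → met
4. employee dishonesty bond $55,000 ≥ $25,000 → met
5. use-of-force policy review 40 days ago vs limit 45 → met
6. general liability coverage $2,975,000 ≥ $2,925,000 → met
7. firearms qualification 383 days ago vs limit 365 → not met
Not met: 1, 7

1, 7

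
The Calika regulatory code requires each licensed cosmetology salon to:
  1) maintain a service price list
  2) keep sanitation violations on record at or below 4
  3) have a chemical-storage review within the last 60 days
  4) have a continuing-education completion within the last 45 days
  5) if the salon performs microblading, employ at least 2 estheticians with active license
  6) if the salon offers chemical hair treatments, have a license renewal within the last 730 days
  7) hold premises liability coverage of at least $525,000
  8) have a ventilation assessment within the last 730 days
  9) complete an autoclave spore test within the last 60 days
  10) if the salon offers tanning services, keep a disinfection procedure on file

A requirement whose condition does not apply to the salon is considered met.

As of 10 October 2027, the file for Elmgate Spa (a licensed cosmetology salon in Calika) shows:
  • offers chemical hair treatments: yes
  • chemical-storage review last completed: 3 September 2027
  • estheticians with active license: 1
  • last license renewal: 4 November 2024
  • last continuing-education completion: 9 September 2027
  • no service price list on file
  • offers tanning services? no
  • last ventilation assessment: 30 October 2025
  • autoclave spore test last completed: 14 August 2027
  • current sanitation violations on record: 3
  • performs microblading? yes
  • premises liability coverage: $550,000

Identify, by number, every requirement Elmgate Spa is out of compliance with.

1. service price list absent → not met
2. sanitation violations on record 3 ≤ 4 → met
3. chemical-storage review 37 days ago vs limit 60 → met
4. continuing-education completion 31 days ago vs limit 45 → met
5. condition 'performs microblading' holds; estheticians with active license 1 < 2 → not met
6. condition 'offers chemical hair treatments' holds; license renewal 1070 days ago vs limit 730 → not met
7. premises liability coverage $550,000 ≥ $525,000 → met
8. ventilation assessment 710 days ago vs limit 730 → met
9. autoclave spore test 57 days ago vs limit 60 → met
10. condition 'offers tanning services' does not hold → requirement n/a → met
Not met: 1, 5, 6

1, 5, 6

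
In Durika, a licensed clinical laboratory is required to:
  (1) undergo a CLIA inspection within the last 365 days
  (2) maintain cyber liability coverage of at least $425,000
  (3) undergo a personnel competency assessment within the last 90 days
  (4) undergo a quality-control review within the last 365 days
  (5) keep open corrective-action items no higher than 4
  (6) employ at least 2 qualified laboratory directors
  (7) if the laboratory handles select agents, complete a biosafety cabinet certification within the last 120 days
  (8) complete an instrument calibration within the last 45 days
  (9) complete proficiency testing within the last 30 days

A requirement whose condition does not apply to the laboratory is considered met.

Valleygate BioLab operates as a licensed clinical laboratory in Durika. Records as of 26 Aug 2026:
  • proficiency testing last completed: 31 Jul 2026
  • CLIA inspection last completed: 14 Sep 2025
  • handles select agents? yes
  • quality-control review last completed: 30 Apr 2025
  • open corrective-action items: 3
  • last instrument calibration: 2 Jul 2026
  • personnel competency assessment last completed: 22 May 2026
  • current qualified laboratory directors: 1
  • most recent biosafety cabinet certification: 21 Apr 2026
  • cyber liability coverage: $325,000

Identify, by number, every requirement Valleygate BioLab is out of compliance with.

1. CLIA inspection 346 days ago vs limit 365 → met
2. cyber liability coverage $325,000 < $425,000 → not met
3. personnel competency assessment 96 days ago vs limit 90 → not met
4. quality-control review 483 days ago vs limit 365 → not met
5. open corrective-action items 3 ≤ 4 → met
6. qualified laboratory directors 1 < 2 → not met
7. condition 'handles select agents' holds; biosafety cabinet certification 127 days ago vs limit 120 → not met
8. instrument calibration 55 days ago vs limit 45 → not met
9. proficiency testing 26 days ago vs limit 30 → met
Not met: 2, 3, 4, 6, 7, 8

2, 3, 4, 6, 7, 8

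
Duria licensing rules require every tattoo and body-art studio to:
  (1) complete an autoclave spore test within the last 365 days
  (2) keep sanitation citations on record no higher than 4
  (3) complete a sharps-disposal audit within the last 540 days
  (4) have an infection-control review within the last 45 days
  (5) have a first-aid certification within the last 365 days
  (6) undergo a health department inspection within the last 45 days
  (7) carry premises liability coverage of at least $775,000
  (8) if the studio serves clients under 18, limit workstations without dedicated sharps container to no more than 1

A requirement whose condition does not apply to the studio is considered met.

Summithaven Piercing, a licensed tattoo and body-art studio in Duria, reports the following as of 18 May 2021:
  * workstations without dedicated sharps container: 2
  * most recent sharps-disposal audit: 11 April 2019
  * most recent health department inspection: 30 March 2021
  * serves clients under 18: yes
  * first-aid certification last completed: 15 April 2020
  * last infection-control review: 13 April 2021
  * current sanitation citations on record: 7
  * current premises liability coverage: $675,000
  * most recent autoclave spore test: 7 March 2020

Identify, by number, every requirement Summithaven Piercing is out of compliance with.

1. autoclave spore test 437 days ago vs limit 365 → not met
2. sanitation citations on record 7 > 4 → not met
3. sharps-disposal audit 768 days ago vs limit 540 → not met
4. infection-control review 35 days ago vs limit 45 → met
5. first-aid certification 398 days ago vs limit 365 → not met
6. health department inspection 49 days ago vs limit 45 → not met
7. premises liability coverage $675,000 < $775,000 → not met
8. condition 'serves clients under 18' holds; workstations without dedicated sharps container 2 > 1 → not met
Not met: 1, 2, 3, 5, 6, 7, 8

1, 2, 3, 5, 6, 7, 8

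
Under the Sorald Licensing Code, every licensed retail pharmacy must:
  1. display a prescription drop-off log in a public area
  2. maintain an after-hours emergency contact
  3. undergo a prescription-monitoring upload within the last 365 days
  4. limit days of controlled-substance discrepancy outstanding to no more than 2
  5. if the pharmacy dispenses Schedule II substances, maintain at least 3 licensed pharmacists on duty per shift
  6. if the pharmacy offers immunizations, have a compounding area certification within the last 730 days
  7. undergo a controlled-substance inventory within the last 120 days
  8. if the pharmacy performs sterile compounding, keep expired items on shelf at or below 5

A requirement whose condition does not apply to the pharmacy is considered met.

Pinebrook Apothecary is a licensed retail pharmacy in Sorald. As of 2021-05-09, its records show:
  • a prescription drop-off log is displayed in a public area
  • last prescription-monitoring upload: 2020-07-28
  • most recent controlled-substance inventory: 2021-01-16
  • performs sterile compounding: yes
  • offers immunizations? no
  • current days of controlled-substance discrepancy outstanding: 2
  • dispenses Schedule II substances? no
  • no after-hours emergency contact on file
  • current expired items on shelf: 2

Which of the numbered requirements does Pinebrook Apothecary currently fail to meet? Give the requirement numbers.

2

1. prescription drop-off log present → met
2. after-hours emergency contact absent → not met
3. prescription-monitoring upload 285 days ago vs limit 365 → met
4. days of controlled-substance discrepancy outstanding 2 ≤ 2 → met
5. condition 'dispenses Schedule II substances' does not hold → requirement n/a → met
6. condition 'offers immunizations' does not hold → requirement n/a → met
7. controlled-substance inventory 113 days ago vs limit 120 → met
8. condition 'performs sterile compounding' holds; expired items on shelf 2 ≤ 5 → met
Not met: 2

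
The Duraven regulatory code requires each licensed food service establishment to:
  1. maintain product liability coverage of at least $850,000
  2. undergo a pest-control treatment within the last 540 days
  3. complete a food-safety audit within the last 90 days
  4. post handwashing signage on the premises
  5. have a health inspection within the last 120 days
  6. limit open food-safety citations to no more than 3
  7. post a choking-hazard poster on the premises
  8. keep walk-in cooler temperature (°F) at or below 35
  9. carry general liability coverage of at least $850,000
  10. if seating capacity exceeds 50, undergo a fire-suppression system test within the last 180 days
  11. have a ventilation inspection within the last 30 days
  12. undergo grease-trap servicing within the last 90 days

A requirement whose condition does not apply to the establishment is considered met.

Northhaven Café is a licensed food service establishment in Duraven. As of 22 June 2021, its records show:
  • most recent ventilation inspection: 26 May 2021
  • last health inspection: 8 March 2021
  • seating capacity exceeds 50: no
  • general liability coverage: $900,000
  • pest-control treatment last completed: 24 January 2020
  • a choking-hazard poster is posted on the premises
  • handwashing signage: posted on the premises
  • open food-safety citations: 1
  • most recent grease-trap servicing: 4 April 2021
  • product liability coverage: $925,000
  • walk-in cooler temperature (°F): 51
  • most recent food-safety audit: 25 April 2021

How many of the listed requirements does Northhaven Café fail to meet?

1

1. product liability coverage $925,000 ≥ $850,000 → met
2. pest-control treatment 515 days ago vs limit 540 → met
3. food-safety audit 58 days ago vs limit 90 → met
4. handwashing signage present → met
5. health inspection 106 days ago vs limit 120 → met
6. open food-safety citations 1 ≤ 3 → met
7. choking-hazard poster present → met
8. walk-in cooler temperature (°F) 51 > 35 → not met
9. general liability coverage $900,000 ≥ $850,000 → met
10. condition 'seating capacity exceeds 50' does not hold → requirement n/a → met
11. ventilation inspection 27 days ago vs limit 30 → met
12. grease-trap servicing 79 days ago vs limit 90 → met
Not met: 1 of 12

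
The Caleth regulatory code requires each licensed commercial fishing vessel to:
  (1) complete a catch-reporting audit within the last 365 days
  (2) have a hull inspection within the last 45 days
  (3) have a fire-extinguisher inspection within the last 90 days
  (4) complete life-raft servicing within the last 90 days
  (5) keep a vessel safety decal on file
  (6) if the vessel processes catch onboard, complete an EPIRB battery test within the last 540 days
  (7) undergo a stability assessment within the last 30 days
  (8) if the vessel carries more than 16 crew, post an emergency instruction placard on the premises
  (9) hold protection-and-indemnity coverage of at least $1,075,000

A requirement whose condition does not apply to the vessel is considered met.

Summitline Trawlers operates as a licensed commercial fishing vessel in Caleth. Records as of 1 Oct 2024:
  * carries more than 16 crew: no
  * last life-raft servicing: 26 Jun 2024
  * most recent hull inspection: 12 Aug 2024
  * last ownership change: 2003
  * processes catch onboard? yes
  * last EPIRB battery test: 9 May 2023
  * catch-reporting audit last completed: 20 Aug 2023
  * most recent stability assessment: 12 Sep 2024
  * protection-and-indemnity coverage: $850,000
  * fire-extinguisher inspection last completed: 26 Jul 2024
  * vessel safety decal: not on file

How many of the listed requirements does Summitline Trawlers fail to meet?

5

1. catch-reporting audit 408 days ago vs limit 365 → not met
2. hull inspection 50 days ago vs limit 45 → not met
3. fire-extinguisher inspection 67 days ago vs limit 90 → met
4. life-raft servicing 97 days ago vs limit 90 → not met
5. vessel safety decal absent → not met
6. condition 'processes catch onboard' holds; EPIRB battery test 511 days ago vs limit 540 → met
7. stability assessment 19 days ago vs limit 30 → met
8. condition 'carries more than 16 crew' does not hold → requirement n/a → met
9. protection-and-indemnity coverage $850,000 < $1,075,000 → not met
Not met: 5 of 9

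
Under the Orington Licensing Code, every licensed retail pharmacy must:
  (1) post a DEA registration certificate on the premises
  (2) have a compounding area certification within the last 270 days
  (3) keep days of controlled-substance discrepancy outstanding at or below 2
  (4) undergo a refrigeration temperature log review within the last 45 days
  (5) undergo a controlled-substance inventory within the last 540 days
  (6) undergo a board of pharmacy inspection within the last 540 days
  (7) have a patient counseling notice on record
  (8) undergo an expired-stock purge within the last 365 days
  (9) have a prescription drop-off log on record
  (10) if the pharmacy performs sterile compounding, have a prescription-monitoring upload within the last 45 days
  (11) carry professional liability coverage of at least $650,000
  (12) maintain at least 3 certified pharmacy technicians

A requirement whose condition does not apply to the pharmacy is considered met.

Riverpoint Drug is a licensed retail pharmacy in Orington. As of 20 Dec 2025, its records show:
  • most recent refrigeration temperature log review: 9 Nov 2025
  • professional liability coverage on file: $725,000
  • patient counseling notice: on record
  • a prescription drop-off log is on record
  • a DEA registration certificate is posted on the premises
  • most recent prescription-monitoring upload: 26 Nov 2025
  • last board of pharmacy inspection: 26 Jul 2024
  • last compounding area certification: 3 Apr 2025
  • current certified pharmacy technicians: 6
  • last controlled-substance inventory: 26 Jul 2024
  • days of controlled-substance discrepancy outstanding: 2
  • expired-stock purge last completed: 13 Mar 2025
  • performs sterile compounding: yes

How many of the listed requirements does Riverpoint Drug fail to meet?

1. DEA registration certificate present → met
2. compounding area certification 261 days ago vs limit 270 → met
3. days of controlled-substance discrepancy outstanding 2 ≤ 2 → met
4. refrigeration temperature log review 41 days ago vs limit 45 → met
5. controlled-substance inventory 512 days ago vs limit 540 → met
6. board of pharmacy inspection 512 days ago vs limit 540 → met
7. patient counseling notice present → met
8. expired-stock purge 282 days ago vs limit 365 → met
9. prescription drop-off log present → met
10. condition 'performs sterile compounding' holds; prescription-monitoring upload 24 days ago vs limit 45 → met
11. professional liability coverage $725,000 ≥ $650,000 → met
12. certified pharmacy technicians 6 ≥ 3 → met
Not met: 0 of 12

0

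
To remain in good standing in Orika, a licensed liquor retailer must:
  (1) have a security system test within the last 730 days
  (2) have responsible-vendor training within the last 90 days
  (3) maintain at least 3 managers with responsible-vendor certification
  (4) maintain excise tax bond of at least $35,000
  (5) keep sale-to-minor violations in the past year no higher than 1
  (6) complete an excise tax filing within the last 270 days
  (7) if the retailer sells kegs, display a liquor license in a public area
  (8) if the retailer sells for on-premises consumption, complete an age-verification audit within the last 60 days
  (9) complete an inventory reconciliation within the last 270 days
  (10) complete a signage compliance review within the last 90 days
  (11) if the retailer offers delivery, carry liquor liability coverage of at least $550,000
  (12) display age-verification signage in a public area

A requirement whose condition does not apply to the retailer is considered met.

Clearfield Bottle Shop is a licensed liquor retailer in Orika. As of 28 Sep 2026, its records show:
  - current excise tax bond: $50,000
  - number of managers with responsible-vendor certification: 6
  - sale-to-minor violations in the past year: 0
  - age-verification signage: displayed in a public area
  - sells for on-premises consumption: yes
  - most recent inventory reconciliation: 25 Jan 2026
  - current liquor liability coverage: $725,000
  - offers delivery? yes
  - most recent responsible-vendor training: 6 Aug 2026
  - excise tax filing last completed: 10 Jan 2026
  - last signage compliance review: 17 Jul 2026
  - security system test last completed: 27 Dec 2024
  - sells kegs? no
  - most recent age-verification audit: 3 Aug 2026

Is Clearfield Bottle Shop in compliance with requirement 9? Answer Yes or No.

9. inventory reconciliation 246 days ago vs limit 270 → met

Yes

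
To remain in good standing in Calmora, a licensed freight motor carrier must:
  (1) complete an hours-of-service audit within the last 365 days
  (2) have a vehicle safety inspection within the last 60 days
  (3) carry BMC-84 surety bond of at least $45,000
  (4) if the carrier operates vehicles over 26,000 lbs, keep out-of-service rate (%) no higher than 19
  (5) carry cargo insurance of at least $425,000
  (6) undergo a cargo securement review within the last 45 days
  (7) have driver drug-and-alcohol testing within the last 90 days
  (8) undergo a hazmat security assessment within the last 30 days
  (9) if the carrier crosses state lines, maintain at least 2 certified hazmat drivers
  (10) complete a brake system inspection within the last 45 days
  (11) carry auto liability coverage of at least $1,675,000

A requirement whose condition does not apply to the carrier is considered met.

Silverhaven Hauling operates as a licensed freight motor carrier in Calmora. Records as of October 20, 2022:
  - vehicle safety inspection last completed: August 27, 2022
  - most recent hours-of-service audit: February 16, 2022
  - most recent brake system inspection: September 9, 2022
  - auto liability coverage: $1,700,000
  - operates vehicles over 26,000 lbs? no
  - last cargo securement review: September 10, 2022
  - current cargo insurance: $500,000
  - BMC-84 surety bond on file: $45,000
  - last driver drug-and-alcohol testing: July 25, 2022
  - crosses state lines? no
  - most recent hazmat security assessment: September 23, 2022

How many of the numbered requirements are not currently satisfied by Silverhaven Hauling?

0

1. hours-of-service audit 246 days ago vs limit 365 → met
2. vehicle safety inspection 54 days ago vs limit 60 → met
3. BMC-84 surety bond $45,000 ≥ $45,000 → met
4. condition 'operates vehicles over 26,000 lbs' does not hold → requirement n/a → met
5. cargo insurance $500,000 ≥ $425,000 → met
6. cargo securement review 40 days ago vs limit 45 → met
7. driver drug-and-alcohol testing 87 days ago vs limit 90 → met
8. hazmat security assessment 27 days ago vs limit 30 → met
9. condition 'crosses state lines' does not hold → requirement n/a → met
10. brake system inspection 41 days ago vs limit 45 → met
11. auto liability coverage $1,700,000 ≥ $1,675,000 → met
Not met: 0 of 11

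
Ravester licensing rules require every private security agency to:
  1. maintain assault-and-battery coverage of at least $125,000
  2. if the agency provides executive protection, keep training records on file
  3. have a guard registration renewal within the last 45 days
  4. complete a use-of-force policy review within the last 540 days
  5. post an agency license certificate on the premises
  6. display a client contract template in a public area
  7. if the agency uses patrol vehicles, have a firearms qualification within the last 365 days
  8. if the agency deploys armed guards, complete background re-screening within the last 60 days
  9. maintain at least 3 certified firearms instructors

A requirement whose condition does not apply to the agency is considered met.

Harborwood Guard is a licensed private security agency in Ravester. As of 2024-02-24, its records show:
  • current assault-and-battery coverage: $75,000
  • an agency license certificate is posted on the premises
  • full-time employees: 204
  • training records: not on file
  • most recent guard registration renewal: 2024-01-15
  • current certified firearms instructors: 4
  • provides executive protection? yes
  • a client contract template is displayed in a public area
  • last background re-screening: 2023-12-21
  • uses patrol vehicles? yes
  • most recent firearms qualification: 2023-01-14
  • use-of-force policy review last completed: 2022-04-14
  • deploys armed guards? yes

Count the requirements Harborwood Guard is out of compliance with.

1. assault-and-battery coverage $75,000 < $125,000 → not met
2. condition 'provides executive protection' holds; training records absent → not met
3. guard registration renewal 40 days ago vs limit 45 → met
4. use-of-force policy review 681 days ago vs limit 540 → not met
5. agency license certificate present → met
6. client contract template present → met
7. condition 'uses patrol vehicles' holds; firearms qualification 406 days ago vs limit 365 → not met
8. condition 'deploys armed guards' holds; background re-screening 65 days ago vs limit 60 → not met
9. certified firearms instructors 4 ≥ 3 → met
Not met: 5 of 9

5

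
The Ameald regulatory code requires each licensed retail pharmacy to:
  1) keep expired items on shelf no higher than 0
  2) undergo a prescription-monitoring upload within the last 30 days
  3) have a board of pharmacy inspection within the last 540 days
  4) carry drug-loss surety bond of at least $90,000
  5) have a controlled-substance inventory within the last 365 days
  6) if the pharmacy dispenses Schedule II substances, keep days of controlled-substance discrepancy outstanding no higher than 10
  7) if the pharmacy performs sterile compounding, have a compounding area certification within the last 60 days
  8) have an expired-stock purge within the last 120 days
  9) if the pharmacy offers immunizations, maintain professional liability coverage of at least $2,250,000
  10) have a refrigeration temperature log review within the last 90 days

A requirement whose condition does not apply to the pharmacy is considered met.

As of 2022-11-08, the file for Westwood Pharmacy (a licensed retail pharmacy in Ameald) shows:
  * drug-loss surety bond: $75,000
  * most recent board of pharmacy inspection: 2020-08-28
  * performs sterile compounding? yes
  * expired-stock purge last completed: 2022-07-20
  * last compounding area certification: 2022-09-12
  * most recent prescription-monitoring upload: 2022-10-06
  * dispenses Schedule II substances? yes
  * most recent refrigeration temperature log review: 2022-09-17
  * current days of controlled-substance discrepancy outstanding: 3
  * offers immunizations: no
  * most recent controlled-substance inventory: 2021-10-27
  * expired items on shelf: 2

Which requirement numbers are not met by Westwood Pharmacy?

1. expired items on shelf 2 > 0 → not met
2. prescription-monitoring upload 33 days ago vs limit 30 → not met
3. board of pharmacy inspection 802 days ago vs limit 540 → not met
4. drug-loss surety bond $75,000 < $90,000 → not met
5. controlled-substance inventory 377 days ago vs limit 365 → not met
6. condition 'dispenses Schedule II substances' holds; days of controlled-substance discrepancy outstanding 3 ≤ 10 → met
7. condition 'performs sterile compounding' holds; compounding area certification 57 days ago vs limit 60 → met
8. expired-stock purge 111 days ago vs limit 120 → met
9. condition 'offers immunizations' does not hold → requirement n/a → met
10. refrigeration temperature log review 52 days ago vs limit 90 → met
Not met: 1, 2, 3, 4, 5

1, 2, 3, 4, 5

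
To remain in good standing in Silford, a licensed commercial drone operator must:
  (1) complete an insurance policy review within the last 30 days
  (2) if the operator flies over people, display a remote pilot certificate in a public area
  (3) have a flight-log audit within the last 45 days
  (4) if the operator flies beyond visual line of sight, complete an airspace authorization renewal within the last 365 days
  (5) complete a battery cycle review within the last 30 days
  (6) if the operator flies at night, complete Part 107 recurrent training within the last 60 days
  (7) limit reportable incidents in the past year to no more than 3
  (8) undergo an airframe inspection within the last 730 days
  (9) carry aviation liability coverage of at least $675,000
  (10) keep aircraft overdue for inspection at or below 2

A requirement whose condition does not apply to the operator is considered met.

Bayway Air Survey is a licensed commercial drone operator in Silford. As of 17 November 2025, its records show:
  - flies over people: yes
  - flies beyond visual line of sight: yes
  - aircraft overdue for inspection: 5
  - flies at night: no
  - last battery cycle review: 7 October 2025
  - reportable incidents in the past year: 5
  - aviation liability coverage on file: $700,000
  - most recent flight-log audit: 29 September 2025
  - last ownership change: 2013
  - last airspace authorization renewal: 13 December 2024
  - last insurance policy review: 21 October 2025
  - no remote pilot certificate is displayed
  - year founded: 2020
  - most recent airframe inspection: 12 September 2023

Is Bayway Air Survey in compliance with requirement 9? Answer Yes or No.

Yes

9. aviation liability coverage $700,000 ≥ $675,000 → met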